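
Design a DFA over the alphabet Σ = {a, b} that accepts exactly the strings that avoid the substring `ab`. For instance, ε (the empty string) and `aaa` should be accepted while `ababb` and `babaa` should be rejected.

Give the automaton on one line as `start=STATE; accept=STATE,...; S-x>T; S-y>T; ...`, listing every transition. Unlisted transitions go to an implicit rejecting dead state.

start=q0; accept=q0,q1; q0-a>q1; q0-b>q0; q1-a>q1; q1-b>q2; q2-a>q2; q2-b>q2

Track partial matches of the forbidden pattern `ab`. State q2 is a dead state reached once `ab` has occurred; every other state accepts. q0 means no part of `ab` is currently matched.
With 3 states:
        a   b  
>* q0   q1  q0 
 * q1   q1  q2 
   q2   q2  q2 
(> = start, * = accepting)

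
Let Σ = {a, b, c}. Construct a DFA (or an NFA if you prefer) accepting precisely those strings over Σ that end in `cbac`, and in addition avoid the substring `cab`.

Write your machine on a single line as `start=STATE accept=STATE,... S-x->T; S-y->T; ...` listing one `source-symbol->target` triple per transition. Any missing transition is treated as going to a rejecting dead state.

start=s0; accept=s7; s0-a->s0; s0-b->s0; s0-c->s1; s1-a->s2; s1-b->s3; s1-c->s1; s2-a->s0; s2-b->s4; s2-c->s1; s3-a->s5; s3-b->s0; s3-c->s1; s4-a->s4; s4-b->s4; s4-c->s6; s5-a->s0; s5-b->s0; s5-c->s7; s6-a->s4; s6-b->s8; s6-c->s6; s7-a->s2; s7-b->s3; s7-c->s1; s8-a->s9; s8-b->s4; s8-c->s6; s9-a->s4; s9-b->s4; s9-c->s10; s10-a->s4; s10-b->s8; s10-c->s6

Handle the two conditions separately and then intersect. One (5 states) tracks how much of the suffix `cbac` has currently been matched; the other (4 states) tracks partial matches of the forbidden pattern `cab`. Each combined state is a pair, one component from each; accept when both components accept.
11 states suffice.
          a    b    c  
>  s0     s0   s0   s1 
   s1     s2   s3   s1 
   s2     s0   s4   s1 
   s3     s5   s0   s1 
   s4     s4   s4   s6 
   s5     s0   s0   s7 
   s6     s4   s8   s6 
 * s7     s2   s3   s1 
   s8     s9   s4   s6 
   s9     s4   s4  s10 
   s10    s4   s8   s6 
(> = start, * = accepting)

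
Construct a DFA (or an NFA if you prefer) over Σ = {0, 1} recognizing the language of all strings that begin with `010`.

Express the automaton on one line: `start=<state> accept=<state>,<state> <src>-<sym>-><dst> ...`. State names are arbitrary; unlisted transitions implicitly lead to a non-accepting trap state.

Walk along `010` while the input agrees: from q0 take `0` to q1, and so on. Any deviation drops to the rejecting sink q4. Once q3 is reached the prefix is confirmed and every continuation is accepted.
A 5-state machine:
        0   1  
>  q0   q1  q4 
   q1   q4  q2 
   q2   q3  q4 
 * q3   q3  q3 
   q4   q4  q4 
(> = start, * = accepting)

start=q0 accept=q3 q0-0->q1 q0-1->q4 q1-0->q4 q1-1->q2 q2-0->q3 q2-1->q4 q3-0->q3 q3-1->q3 q4-0->q4 q4-1->q4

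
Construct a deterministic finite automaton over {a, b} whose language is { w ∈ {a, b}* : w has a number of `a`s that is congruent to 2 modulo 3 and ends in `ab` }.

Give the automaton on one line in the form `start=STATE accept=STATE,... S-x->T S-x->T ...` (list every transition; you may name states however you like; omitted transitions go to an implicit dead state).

start=q0 accept=q3 q0-a->q1 q0-b->q0 q1-a->q2 q1-b->q1 q2-a->q0 q2-b->q3 q3-a->q0 q3-b->q4 q4-a->q0 q4-b->q4

Run two small machines in parallel and take their product. One (3 states) tracks the count of `a`s modulo 3; the other (3 states) tracks how much of the suffix `ab` has currently been matched. Each combined state is a pair, one component from each; accept when both components accept. Equivalent product states are then merged.
5 states suffice.
        a   b  
>  q0   q1  q0 
   q1   q2  q1 
   q2   q0  q3 
 * q3   q0  q4 
   q4   q0  q4 
(> = start, * = accepting)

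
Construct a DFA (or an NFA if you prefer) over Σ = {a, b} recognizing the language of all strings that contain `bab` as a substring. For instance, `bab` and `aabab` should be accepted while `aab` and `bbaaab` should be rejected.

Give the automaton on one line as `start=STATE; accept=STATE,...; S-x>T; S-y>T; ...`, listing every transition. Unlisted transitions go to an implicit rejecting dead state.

start=s0; accept=s3; s0-a>s0; s0-b>s1; s1-a>s2; s1-b>s1; s2-a>s0; s2-b>s3; s3-a>s3; s3-b>s3

Track how much of `bab` has been matched so far: state s0 is no progress, s3 is the absorbing accept state reached once `bab` has occurred. Intermediate states record partial matches; on a mismatch, fall back to the longest reusable overlap.
With 4 states:
        a   b  
>  s0   s0  s1 
   s1   s2  s1 
   s2   s0  s3 
 * s3   s3  s3 
(> = start, * = accepting)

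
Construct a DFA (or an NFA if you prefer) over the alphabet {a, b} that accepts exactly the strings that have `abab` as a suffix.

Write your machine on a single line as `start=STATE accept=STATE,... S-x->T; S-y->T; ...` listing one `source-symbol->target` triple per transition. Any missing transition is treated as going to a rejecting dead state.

Remember how much of `abab` the current input suffix matches. State s0 means no match yet; s1 means the last symbol is `a`; s2 means the last 2 symbols are `ab`; s3 means the last 3 symbols are `aba`; s4 means the last 4 symbols are `abab`. Only s4 accepts. On a mismatch, fall back to the longest proper suffix that is still a prefix of `abab`.
A 5-state machine:
        a   b  
>  s0   s1  s0 
   s1   s1  s2 
   s2   s3  s0 
   s3   s1  s4 
 * s4   s3  s0 
(> = start, * = accepting)

start=s0; accept=s4; s0-a->s1; s0-b->s0; s1-a->s1; s1-b->s2; s2-a->s3; s2-b->s0; s3-a->s1; s3-b->s4; s4-a->s3; s4-b->s0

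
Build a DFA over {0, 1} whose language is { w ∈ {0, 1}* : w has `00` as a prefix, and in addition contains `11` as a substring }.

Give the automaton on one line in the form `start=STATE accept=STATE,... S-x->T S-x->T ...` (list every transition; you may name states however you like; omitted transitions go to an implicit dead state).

Handle the two conditions separately and then intersect. One (4 states) tracks whether the input so far still matches the prefix `00`; the other (3 states) tracks whether and how much of `11` has been seen. Each combined state is a pair, one component from each; accept when both components accept. Equivalent product states are then merged.
With 6 states:
        0   1  
>  q0   q1  q2 
   q1   q3  q2 
   q2   q2  q2 
   q3   q3  q4 
   q4   q3  q5 
 * q5   q5  q5 
(> = start, * = accepting)

start=q0 accept=q5 q0-0->q1 q0-1->q2 q1-0->q3 q1-1->q2 q2-0->q2 q2-1->q2 q3-0->q3 q3-1->q4 q4-0->q3 q4-1->q5 q5-0->q5 q5-1->q5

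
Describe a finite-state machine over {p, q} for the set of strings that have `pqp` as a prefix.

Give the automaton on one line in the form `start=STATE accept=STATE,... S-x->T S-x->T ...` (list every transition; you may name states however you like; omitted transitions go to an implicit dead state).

Check the first 3 symbols one by one: s0 through s2 record how many have matched `pqp` so far; any wrong symbol goes to the dead state s4. After all 3 match we enter the accepting sink s3.
        p   q  
>  s0   s1  s4 
   s1   s4  s2 
   s2   s3  s4 
 * s3   s3  s3 
   s4   s4  s4 
(> = start, * = accepting)

start=s0 accept=s3 s0-p->s1 s0-q->s4 s1-p->s4 s1-q->s2 s2-p->s3 s2-q->s4 s3-p->s3 s3-q->s3 s4-p->s4 s4-q->s4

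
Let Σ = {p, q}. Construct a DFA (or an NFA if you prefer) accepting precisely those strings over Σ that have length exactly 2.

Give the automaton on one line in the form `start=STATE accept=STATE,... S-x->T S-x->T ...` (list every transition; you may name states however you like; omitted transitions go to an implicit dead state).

start=A accept=C A-p->B A-q->B B-p->C B-q->C C-p->D C-q->D D-p->D D-q->D

We only need to distinguish lengths 0, 1, …, 2, and '>2'. Chain A → B → C → D on every symbol, with D looping. Accepting states: {C}.
       p  q 
>  A   B  B 
   B   C  C 
 * C   D  D 
   D   D  D 
(> = start, * = accepting)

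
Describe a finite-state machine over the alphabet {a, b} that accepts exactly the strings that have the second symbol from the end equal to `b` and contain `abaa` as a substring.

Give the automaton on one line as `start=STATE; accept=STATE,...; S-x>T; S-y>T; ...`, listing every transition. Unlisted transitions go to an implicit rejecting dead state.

Handle the two conditions separately and then intersect. One (7 states) tracks the last 2 symbols read; the other (5 states) tracks whether and how much of `abaa` has been seen. Each combined state is a pair, one component from each; accept when both components accept.
A 12-state machine:
          a    b  
>  s0     s1   s2 
   s1     s3   s4 
   s2     s5   s6 
   s3     s3   s4 
   s4     s7   s6 
   s5     s3   s4 
   s6     s5   s6 
   s7     s8   s4 
   s8     s8   s9 
   s9    s10  s11 
 * s10    s8   s9 
 * s11   s10  s11 
(> = start, * = accepting)

start=s0; accept=s10,s11; s0-a>s1; s0-b>s2; s1-a>s3; s1-b>s4; s2-a>s5; s2-b>s6; s3-a>s3; s3-b>s4; s4-a>s7; s4-b>s6; s5-a>s3; s5-b>s4; s6-a>s5; s6-b>s6; s7-a>s8; s7-b>s4; s8-a>s8; s8-b>s9; s9-a>s10; s9-b>s11; s10-a>s8; s10-b>s9; s11-a>s10; s11-b>s11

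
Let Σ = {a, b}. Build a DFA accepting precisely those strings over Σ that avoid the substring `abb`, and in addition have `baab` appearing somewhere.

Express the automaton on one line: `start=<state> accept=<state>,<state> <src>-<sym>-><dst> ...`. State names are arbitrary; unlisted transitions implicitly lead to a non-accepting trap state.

start=S0 accept=S7,S8 S0-a->S1 S0-b->S2 S1-a->S1 S1-b->S3 S2-a->S4 S2-b->S2 S3-a->S4 S3-b->S5 S4-a->S6 S4-b->S3 S5-a->S5 S5-b->S5 S6-a->S1 S6-b->S7 S7-a->S8 S7-b->S5 S8-a->S8 S8-b->S7

Build one automaton per condition and run them in lockstep. One (4 states) tracks partial matches of the forbidden pattern `abb`; the other (5 states) tracks whether and how much of `baab` has been seen. Each combined state is a pair, one component from each; accept when both components accept. Equivalent product states are then merged.
A 9-state machine:
        a   b  
>  S0   S1  S2 
   S1   S1  S3 
   S2   S4  S2 
   S3   S4  S5 
   S4   S6  S3 
   S5   S5  S5 
   S6   S1  S7 
 * S7   S8  S5 
 * S8   S8  S7 
(> = start, * = accepting)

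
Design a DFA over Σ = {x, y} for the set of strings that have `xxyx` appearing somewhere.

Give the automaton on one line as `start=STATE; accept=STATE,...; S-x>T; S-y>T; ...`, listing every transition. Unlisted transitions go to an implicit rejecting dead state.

Track how much of `xxyx` has been matched so far: state q0 is no progress, q4 is the absorbing accept state reached once `xxyx` has occurred. Intermediate states record partial matches; on a mismatch, fall back to the longest reusable overlap.
5 states suffice.
        x   y  
>  q0   q1  q0 
   q1   q2  q0 
   q2   q2  q3 
   q3   q4  q0 
 * q4   q4  q4 
(> = start, * = accepting)

start=q0; accept=q4; q0-x>q1; q0-y>q0; q1-x>q2; q1-y>q0; q2-x>q2; q2-y>q3; q3-x>q4; q3-y>q0; q4-x>q4; q4-y>q4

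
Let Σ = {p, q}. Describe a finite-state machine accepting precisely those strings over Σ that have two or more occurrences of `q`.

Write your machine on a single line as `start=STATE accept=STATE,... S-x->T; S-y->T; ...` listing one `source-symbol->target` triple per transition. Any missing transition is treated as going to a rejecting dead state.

Count `q`s, saturating at 3: states S0 through S2 mean 0 through 2 `q`s seen; S3 means more than 2. Each `q` increments (capped at S3); other symbols loop. Accept from {S2, S3}.
        p   q  
>  S0   S0  S1 
   S1   S1  S2 
 * S2   S2  S3 
 * S3   S3  S3 
(> = start, * = accepting)

start=S0; accept=S2,S3; S0-p->S0; S0-q->S1; S1-p->S1; S1-q->S2; S2-p->S2; S2-q->S3; S3-p->S3; S3-q->S3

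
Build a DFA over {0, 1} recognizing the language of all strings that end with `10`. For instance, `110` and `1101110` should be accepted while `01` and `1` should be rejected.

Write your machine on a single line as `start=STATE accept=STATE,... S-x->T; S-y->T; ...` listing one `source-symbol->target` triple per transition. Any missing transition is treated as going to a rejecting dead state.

start=q0; accept=q2; q0-0->q0; q0-1->q1; q1-0->q2; q1-1->q1; q2-0->q0; q2-1->q1

Let each state record the length of the longest suffix of the input read so far that is also a prefix of `10`. q1 means the last symbol is `1`; q2 means the last 2 symbols are `10`. Accept only at q2, where the string currently ends in `10`.
With 3 states:
        0   1  
>  q0   q0  q1 
   q1   q2  q1 
 * q2   q0  q1 
(> = start, * = accepting)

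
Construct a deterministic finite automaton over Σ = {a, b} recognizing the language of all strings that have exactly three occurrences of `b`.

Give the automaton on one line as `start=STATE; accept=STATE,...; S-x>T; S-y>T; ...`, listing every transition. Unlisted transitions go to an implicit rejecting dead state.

Count `b`s, saturating at 4: states s0 through s3 mean 0 through 3 `b`s seen; s4 means more than 3. Each `b` increments (capped at s4); other symbols loop. Accept from {s3}.
A 5-state machine:
        a   b  
>  s0   s0  s1 
   s1   s1  s2 
   s2   s2  s3 
 * s3   s3  s4 
   s4   s4  s4 
(> = start, * = accepting)

start=s0; accept=s3; s0-a>s0; s0-b>s1; s1-a>s1; s1-b>s2; s2-a>s2; s2-b>s3; s3-a>s3; s3-b>s4; s4-a>s4; s4-b>s4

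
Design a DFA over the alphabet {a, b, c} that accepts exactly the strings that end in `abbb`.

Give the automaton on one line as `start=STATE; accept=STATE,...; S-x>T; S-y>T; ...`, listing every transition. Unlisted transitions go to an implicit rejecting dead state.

Remember how much of `abbb` the current input suffix matches. State S0 means no match yet; S1 means the last symbol is `a`; S2 means the last 2 symbols are `ab`; S3 means the last 3 symbols are `abb`; S4 means the last 4 symbols are `abbb`. Only S4 accepts. On a mismatch, fall back to the longest proper suffix that is still a prefix of `abbb`.
A 5-state machine:
        a   b   c  
>  S0   S1  S0  S0 
   S1   S1  S2  S0 
   S2   S1  S3  S0 
   S3   S1  S4  S0 
 * S4   S1  S0  S0 
(> = start, * = accepting)

start=S0; accept=S4; S0-a>S1; S0-b>S0; S0-c>S0; S1-a>S1; S1-b>S2; S1-c>S0; S2-a>S1; S2-b>S3; S2-c>S0; S3-a>S1; S3-b>S4; S3-c>S0; S4-a>S1; S4-b>S0; S4-c>S0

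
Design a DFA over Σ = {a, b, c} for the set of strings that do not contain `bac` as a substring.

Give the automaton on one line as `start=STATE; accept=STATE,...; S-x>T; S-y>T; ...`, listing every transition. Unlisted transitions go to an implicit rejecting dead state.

start=s0; accept=s0,s1,s2; s0-a>s0; s0-b>s1; s0-c>s0; s1-a>s2; s1-b>s1; s1-c>s0; s2-a>s0; s2-b>s1; s2-c>s3; s3-a>s3; s3-b>s3; s3-c>s3

Track partial matches of the forbidden pattern `bac`. State s3 is a dead state reached once `bac` has occurred; every other state accepts. s0 means no part of `bac` is currently matched.
        a   b   c  
>* s0   s0  s1  s0 
 * s1   s2  s1  s0 
 * s2   s0  s1  s3 
   s3   s3  s3  s3 
(> = start, * = accepting)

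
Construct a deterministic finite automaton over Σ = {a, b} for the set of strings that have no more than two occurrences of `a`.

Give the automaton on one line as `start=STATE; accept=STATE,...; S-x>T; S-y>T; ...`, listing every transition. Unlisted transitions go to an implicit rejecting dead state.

Only the number of `a`s matters, and only up to 3. Make a chain q0 → q1 → q2 → q3 advanced by each `a` (with q3 absorbing); every other symbol self-loops. The accepting set is {q0, q1, q2}.
4 states suffice.
        a   b  
>* q0   q1  q0 
 * q1   q2  q1 
 * q2   q3  q2 
   q3   q3  q3 
(> = start, * = accepting)

start=q0; accept=q0,q1,q2; q0-a>q1; q0-b>q0; q1-a>q2; q1-b>q1; q2-a>q3; q2-b>q2; q3-a>q3; q3-b>q3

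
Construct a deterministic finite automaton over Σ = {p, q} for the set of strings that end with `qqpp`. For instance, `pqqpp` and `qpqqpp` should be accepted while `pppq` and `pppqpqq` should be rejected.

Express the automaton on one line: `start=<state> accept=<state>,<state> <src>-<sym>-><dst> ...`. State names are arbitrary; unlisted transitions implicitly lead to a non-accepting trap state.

Let each state record the length of the longest suffix of the input read so far that is also a prefix of `qqpp`. S1 means the last symbol is `q`; S2 means the last 2 symbols are `qq`; S3 means the last 3 symbols are `qqp`; S4 means the last 4 symbols are `qqpp`. Accept only at S4, where the string currently ends in `qqpp`.
5 states suffice.
        p   q  
>  S0   S0  S1 
   S1   S0  S2 
   S2   S3  S2 
   S3   S4  S1 
 * S4   S0  S1 
(> = start, * = accepting)

start=S0 accept=S4 S0-p->S0 S0-q->S1 S1-p->S0 S1-q->S2 S2-p->S3 S2-q->S2 S3-p->S4 S3-q->S1 S4-p->S0 S4-q->S1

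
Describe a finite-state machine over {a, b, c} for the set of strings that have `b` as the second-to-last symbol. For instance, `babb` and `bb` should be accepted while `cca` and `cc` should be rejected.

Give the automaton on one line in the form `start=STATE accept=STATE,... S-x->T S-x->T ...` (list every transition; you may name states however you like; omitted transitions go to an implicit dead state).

start=q0 accept=q7,q8,q9 q0-a->q1 q0-b->q2 q0-c->q3 q1-a->q4 q1-b->q5 q1-c->q6 q2-a->q7 q2-b->q8 q2-c->q9 q3-a->q10 q3-b->q11 q3-c->q12 q4-a->q4 q4-b->q5 q4-c->q6 q5-a->q7 q5-b->q8 q5-c->q9 q6-a->q10 q6-b->q11 q6-c->q12 q7-a->q4 q7-b->q5 q7-c->q6 q8-a->q7 q8-b->q8 q8-c->q9 q9-a->q10 q9-b->q11 q9-c->q12 q10-a->q4 q10-b->q5 q10-c->q6 q11-a->q7 q11-b->q8 q11-c->q9 q12-a->q10 q12-b->q11 q12-c->q12

A DFA must remember the last 2 symbols (since which symbol is second-to-last isn't known until the input ends). Use one state per possible window of the last ≤2 symbols; accept from those whose window starts with `b`.
          a    b    c  
>  q0     q1   q2   q3 
   q1     q4   q5   q6 
   q2     q7   q8   q9 
   q3    q10  q11  q12 
   q4     q4   q5   q6 
   q5     q7   q8   q9 
   q6    q10  q11  q12 
 * q7     q4   q5   q6 
 * q8     q7   q8   q9 
 * q9    q10  q11  q12 
   q10    q4   q5   q6 
   q11    q7   q8   q9 
   q12   q10  q11  q12 
(> = start, * = accepting)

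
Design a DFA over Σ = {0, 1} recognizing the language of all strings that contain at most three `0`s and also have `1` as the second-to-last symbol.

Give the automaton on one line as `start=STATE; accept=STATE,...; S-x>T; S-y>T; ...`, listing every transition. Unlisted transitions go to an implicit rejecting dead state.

Handle the two conditions separately and then intersect. One (5 states) tracks the count of `0`s, saturating at 4; the other (7 states) tracks the last 2 symbols read. Each combined state is a pair, one component from each; accept when both components accept. After merging equivalent states the machine shrinks.
16 states suffice.
          0    1  
>  S0     S1   S2 
   S1     S3   S4 
   S2     S5   S6 
   S3     S7   S8 
   S4     S9  S10 
 * S5     S3   S4 
 * S6     S5   S6 
   S7    S11  S12 
   S8    S13  S14 
 * S9     S7   S8 
 * S10    S9  S10 
   S11   S11  S11 
   S12   S11  S15 
 * S13   S11  S12 
 * S14   S13  S14 
 * S15   S11  S15 
(> = start, * = accepting)

start=S0; accept=S5,S6,S9,S10,S13,S14,S15; S0-0>S1; S0-1>S2; S1-0>S3; S1-1>S4; S2-0>S5; S2-1>S6; S3-0>S7; S3-1>S8; S4-0>S9; S4-1>S10; S5-0>S3; S5-1>S4; S6-0>S5; S6-1>S6; S7-0>S11; S7-1>S12; S8-0>S13; S8-1>S14; S9-0>S7; S9-1>S8; S10-0>S9; S10-1>S10; S11-0>S11; S11-1>S11; S12-0>S11; S12-1>S15; S13-0>S11; S13-1>S12; S14-0>S13; S14-1>S14; S15-0>S11; S15-1>S15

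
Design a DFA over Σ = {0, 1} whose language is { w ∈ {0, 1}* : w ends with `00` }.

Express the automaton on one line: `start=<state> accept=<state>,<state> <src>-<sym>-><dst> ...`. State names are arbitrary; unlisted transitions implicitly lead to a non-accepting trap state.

start=q0 accept=q2 q0-0->q1 q0-1->q0 q1-0->q2 q1-1->q0 q2-0->q2 q2-1->q0

Let each state record the length of the longest suffix of the input read so far that is also a prefix of `00`. q1 means the last symbol is `0`; q2 means the last 2 symbols are `00`. Accept only at q2, where the string currently ends in `00`.
3 states suffice.
        0   1  
>  q0   q1  q0 
   q1   q2  q0 
 * q2   q2  q0 
(> = start, * = accepting)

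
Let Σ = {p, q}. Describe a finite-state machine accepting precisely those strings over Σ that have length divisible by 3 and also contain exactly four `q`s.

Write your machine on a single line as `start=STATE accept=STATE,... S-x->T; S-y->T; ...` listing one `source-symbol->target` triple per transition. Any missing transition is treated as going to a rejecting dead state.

Run two small machines in parallel and take their product. One (3 states) tracks the input length modulo 3; the other (6 states) tracks the count of `q`s, saturating at 5. Each combined state is a pair, one component from each; accept when both components accept.
With 18 states:
       p  q 
>  A   B  C 
   B   D  E 
   C   E  F 
   D   A  G 
   E   G  H 
   F   H  I 
   G   C  J 
   H   J  K 
   I   K  L 
   J   F  M 
   K   M  N 
   L   N  O 
   M   I  P 
   N   P  Q 
   O   Q  Q 
 * P   L  R 
   Q   R  R 
   R   O  O 
(> = start, * = accepting)

start=A; accept=P; A-p->B; A-q->C; B-p->D; B-q->E; C-p->E; C-q->F; D-p->A; D-q->G; E-p->G; E-q->H; F-p->H; F-q->I; G-p->C; G-q->J; H-p->J; H-q->K; I-p->K; I-q->L; J-p->F; J-q->M; K-p->M; K-q->N; L-p->N; L-q->O; M-p->I; M-q->P; N-p->P; N-q->Q; O-p->Q; O-q->Q; P-p->L; P-q->R; Q-p->R; Q-q->R; R-p->O; R-q->O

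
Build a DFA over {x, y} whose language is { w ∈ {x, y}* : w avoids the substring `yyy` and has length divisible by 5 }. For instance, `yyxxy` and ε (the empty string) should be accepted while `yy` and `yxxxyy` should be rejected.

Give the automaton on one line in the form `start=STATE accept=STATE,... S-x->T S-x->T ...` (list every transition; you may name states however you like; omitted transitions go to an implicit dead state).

Handle the two conditions separately and then intersect. The first has 4 states tracking partial matches of the forbidden pattern `yyy`; the second has 5 states tracking the input length modulo 5. A product state is a pair (one from each), accepting exactly when both do. Minimizing collapses redundant product states.
16 states suffice.
          x    y  
>* S0     S1   S2 
   S1     S3   S4 
   S2     S3   S5 
   S3     S6   S7 
   S4     S6   S8 
   S5     S6   S9 
   S6    S10  S11 
   S7    S10  S12 
   S8    S10   S9 
   S9     S9   S9 
   S10    S0  S13 
   S11    S0  S14 
   S12    S0   S9 
 * S13    S1  S15 
 * S14    S1   S9 
   S15    S3   S9 
(> = start, * = accepting)

start=S0 accept=S0,S13,S14 S0-x->S1 S0-y->S2 S1-x->S3 S1-y->S4 S2-x->S3 S2-y->S5 S3-x->S6 S3-y->S7 S4-x->S6 S4-y->S8 S5-x->S6 S5-y->S9 S6-x->S10 S6-y->S11 S7-x->S10 S7-y->S12 S8-x->S10 S8-y->S9 S9-x->S9 S9-y->S9 S10-x->S0 S10-y->S13 S11-x->S0 S11-y->S14 S12-x->S0 S12-y->S9 S13-x->S1 S13-y->S15 S14-x->S1 S14-y->S9 S15-x->S3 S15-y->S9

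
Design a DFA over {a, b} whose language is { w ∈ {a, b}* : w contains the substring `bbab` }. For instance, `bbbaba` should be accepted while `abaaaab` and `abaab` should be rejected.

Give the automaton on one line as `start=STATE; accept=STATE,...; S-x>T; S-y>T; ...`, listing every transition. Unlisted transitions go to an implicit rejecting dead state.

start=s0; accept=s4; s0-a>s0; s0-b>s1; s1-a>s0; s1-b>s2; s2-a>s3; s2-b>s2; s3-a>s0; s3-b>s4; s4-a>s4; s4-b>s4

States s0..s3 record the length of the longest prefix of `bbab` that matches the current input suffix. Reaching s4 means `bbab` has been seen, and we stay there forever. Accept from s4.
        a   b  
>  s0   s0  s1 
   s1   s0  s2 
   s2   s3  s2 
   s3   s0  s4 
 * s4   s4  s4 
(> = start, * = accepting)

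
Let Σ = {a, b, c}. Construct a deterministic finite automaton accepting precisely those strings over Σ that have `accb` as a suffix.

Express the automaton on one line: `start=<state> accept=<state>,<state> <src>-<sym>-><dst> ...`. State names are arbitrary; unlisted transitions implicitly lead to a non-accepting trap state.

Let each state record the length of the longest suffix of the input read so far that is also a prefix of `accb`. q1 means the last symbol is `a`; q2 means the last 2 symbols are `ac`; q3 means the last 3 symbols are `acc`; q4 means the last 4 symbols are `accb`. Accept only at q4, where the string currently ends in `accb`.
A 5-state machine:
        a   b   c  
>  q0   q1  q0  q0 
   q1   q1  q0  q2 
   q2   q1  q0  q3 
   q3   q1  q4  q0 
 * q4   q1  q0  q0 
(> = start, * = accepting)

start=q0 accept=q4 q0-a->q1 q0-b->q0 q0-c->q0 q1-a->q1 q1-b->q0 q1-c->q2 q2-a->q1 q2-b->q0 q2-c->q3 q3-a->q1 q3-b->q4 q3-c->q0 q4-a->q1 q4-b->q0 q4-c->q0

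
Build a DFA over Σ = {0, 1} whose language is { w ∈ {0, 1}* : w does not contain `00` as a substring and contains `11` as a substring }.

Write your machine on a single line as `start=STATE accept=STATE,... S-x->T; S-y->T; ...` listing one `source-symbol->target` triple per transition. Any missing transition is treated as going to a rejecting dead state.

Run two small machines in parallel and take their product. One (3 states) tracks partial matches of the forbidden pattern `00`; the other (3 states) tracks whether and how much of `11` has been seen. Each combined state is a pair, one component from each; accept when both components accept. After merging equivalent states the machine shrinks.
With 6 states:
        0   1  
>  q0   q1  q2 
   q1   q3  q2 
   q2   q1  q4 
   q3   q3  q3 
 * q4   q5  q4 
 * q5   q3  q4 
(> = start, * = accepting)

start=q0; accept=q4,q5; q0-0->q1; q0-1->q2; q1-0->q3; q1-1->q2; q2-0->q1; q2-1->q4; q3-0->q3; q3-1->q3; q4-0->q5; q4-1->q4; q5-0->q3; q5-1->q4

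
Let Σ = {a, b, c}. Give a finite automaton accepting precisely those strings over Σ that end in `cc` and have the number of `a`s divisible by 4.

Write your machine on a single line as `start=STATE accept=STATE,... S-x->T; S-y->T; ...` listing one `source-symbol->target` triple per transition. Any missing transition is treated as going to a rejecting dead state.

Run two small machines in parallel and take their product. One (3 states) tracks how much of the suffix `cc` has currently been matched; the other (4 states) tracks the count of `a`s modulo 4. Each combined state is a pair, one component from each; accept when both components accept. Minimizing collapses redundant product states.
A 6-state machine:
        a   b   c  
>  S0   S1  S0  S2 
   S1   S3  S1  S1 
   S2   S1  S0  S4 
   S3   S5  S3  S3 
 * S4   S1  S0  S4 
   S5   S0  S5  S5 
(> = start, * = accepting)

start=S0; accept=S4; S0-a->S1; S0-b->S0; S0-c->S2; S1-a->S3; S1-b->S1; S1-c->S1; S2-a->S1; S2-b->S0; S2-c->S4; S3-a->S5; S3-b->S3; S3-c->S3; S4-a->S1; S4-b->S0; S4-c->S4; S5-a->S0; S5-b->S5; S5-c->S5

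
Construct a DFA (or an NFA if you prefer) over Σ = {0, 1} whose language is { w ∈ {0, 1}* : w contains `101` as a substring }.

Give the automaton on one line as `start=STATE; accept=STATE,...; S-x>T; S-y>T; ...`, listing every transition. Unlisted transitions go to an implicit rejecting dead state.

start=q0; accept=q3; q0-0>q0; q0-1>q1; q1-0>q2; q1-1>q1; q2-0>q0; q2-1>q3; q3-0>q3; q3-1>q3

Track how much of `101` has been matched so far: state q0 is no progress, q3 is the absorbing accept state reached once `101` has occurred. Intermediate states record partial matches; on a mismatch, fall back to the longest reusable overlap.
4 states suffice.
        0   1  
>  q0   q0  q1 
   q1   q2  q1 
   q2   q0  q3 
 * q3   q3  q3 
(> = start, * = accepting)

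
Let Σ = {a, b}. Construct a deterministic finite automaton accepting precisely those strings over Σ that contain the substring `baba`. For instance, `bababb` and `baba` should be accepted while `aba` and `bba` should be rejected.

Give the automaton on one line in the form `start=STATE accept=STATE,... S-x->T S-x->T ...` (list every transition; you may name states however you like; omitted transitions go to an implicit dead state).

start=q0 accept=q4 q0-a->q0 q0-b->q1 q1-a->q2 q1-b->q1 q2-a->q0 q2-b->q3 q3-a->q4 q3-b->q1 q4-a->q4 q4-b->q4

States q0..q3 record the length of the longest prefix of `baba` that matches the current input suffix. Reaching q4 means `baba` has been seen, and we stay there forever. Accept from q4.
        a   b  
>  q0   q0  q1 
   q1   q2  q1 
   q2   q0  q3 
   q3   q4  q1 
 * q4   q4  q4 
(> = start, * = accepting)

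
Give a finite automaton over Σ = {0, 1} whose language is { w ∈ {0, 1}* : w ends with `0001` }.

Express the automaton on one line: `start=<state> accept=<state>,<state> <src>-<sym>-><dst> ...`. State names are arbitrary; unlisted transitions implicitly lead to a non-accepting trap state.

Let each state record the length of the longest suffix of the input read so far that is also a prefix of `0001`. B means the last symbol is `0`; C means the last 2 symbols are `00`; D means the last 3 symbols are `000`; E means the last 4 symbols are `0001`. Accept only at E, where the string currently ends in `0001`.
A 5-state machine:
       0  1 
>  A   B  A 
   B   C  A 
   C   D  A 
   D   D  E 
 * E   B  A 
(> = start, * = accepting)

start=A accept=E A-0->B A-1->A B-0->C B-1->A C-0->D C-1->A D-0->D D-1->E E-0->B E-1->A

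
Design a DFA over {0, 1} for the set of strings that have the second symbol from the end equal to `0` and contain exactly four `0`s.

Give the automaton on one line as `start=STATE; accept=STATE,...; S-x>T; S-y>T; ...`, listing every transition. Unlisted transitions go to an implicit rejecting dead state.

Run two small machines in parallel and take their product. One (7 states) tracks the last 2 symbols read; the other (6 states) tracks the count of `0`s, saturating at 5. Each combined state is a pair, one component from each; accept when both components accept. Equivalent product states are then merged.
With 9 states:
       0  1 
>  A   B  A 
   B   C  B 
   C   D  C 
   D   E  F 
 * E   G  H 
   F   I  F 
   G   G  G 
 * H   G  G 
   I   G  H 
(> = start, * = accepting)

start=A; accept=E,H; A-0>B; A-1>A; B-0>C; B-1>B; C-0>D; C-1>C; D-0>E; D-1>F; E-0>G; E-1>H; F-0>I; F-1>F; G-0>G; G-1>G; H-0>G; H-1>G; I-0>G; I-1>H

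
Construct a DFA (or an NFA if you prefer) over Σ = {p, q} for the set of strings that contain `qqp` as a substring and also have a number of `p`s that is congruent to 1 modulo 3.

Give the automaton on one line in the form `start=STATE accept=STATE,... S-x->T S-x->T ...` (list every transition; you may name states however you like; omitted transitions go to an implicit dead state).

start=S0 accept=S8 S0-p->S1 S0-q->S2 S1-p->S3 S1-q->S4 S2-p->S1 S2-q->S5 S3-p->S0 S3-q->S6 S4-p->S3 S4-q->S7 S5-p->S8 S5-q->S5 S6-p->S0 S6-q->S9 S7-p->S9 S7-q->S7 S8-p->S9 S8-q->S8 S9-p->S5 S9-q->S9

Run two small machines in parallel and take their product. One (4 states) tracks whether and how much of `qqp` has been seen; the other (3 states) tracks the count of `p`s modulo 3. Each combined state is a pair, one component from each; accept when both components accept. Minimizing collapses redundant product states.
10 states suffice.
        p   q  
>  S0   S1  S2 
   S1   S3  S4 
   S2   S1  S5 
   S3   S0  S6 
   S4   S3  S7 
   S5   S8  S5 
   S6   S0  S9 
   S7   S9  S7 
 * S8   S9  S8 
   S9   S5  S9 
(> = start, * = accepting)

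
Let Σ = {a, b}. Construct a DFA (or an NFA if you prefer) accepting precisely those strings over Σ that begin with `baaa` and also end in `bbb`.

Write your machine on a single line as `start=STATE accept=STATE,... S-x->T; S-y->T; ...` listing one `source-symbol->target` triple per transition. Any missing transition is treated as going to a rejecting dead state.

start=s0; accept=s11; s0-a->s1; s0-b->s2; s1-a->s1; s1-b->s3; s2-a->s4; s2-b->s5; s3-a->s1; s3-b->s5; s4-a->s6; s4-b->s3; s5-a->s1; s5-b->s7; s6-a->s8; s6-b->s3; s7-a->s1; s7-b->s7; s8-a->s8; s8-b->s9; s9-a->s8; s9-b->s10; s10-a->s8; s10-b->s11; s11-a->s8; s11-b->s11

Handle the two conditions separately and then intersect. One (6 states) tracks whether the input so far still matches the prefix `baaa`; the other (4 states) tracks how much of the suffix `bbb` has currently been matched. Each combined state is a pair, one component from each; accept when both components accept.
With 12 states:
          a    b  
>  s0     s1   s2 
   s1     s1   s3 
   s2     s4   s5 
   s3     s1   s5 
   s4     s6   s3 
   s5     s1   s7 
   s6     s8   s3 
   s7     s1   s7 
   s8     s8   s9 
   s9     s8  s10 
   s10    s8  s11 
 * s11    s8  s11 
(> = start, * = accepting)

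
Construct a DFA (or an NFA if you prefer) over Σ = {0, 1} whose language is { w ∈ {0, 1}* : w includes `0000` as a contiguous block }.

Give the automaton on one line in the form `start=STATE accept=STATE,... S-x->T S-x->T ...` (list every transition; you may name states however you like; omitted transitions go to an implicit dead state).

Track how much of `0000` has been matched so far: state s0 is no progress, s4 is the absorbing accept state reached once `0000` has occurred. Intermediate states record partial matches; on a mismatch, fall back to the longest reusable overlap.
A 5-state machine:
        0   1  
>  s0   s1  s0 
   s1   s2  s0 
   s2   s3  s0 
   s3   s4  s0 
 * s4   s4  s4 
(> = start, * = accepting)

start=s0 accept=s4 s0-0->s1 s0-1->s0 s1-0->s2 s1-1->s0 s2-0->s3 s2-1->s0 s3-0->s4 s3-1->s0 s4-0->s4 s4-1->s4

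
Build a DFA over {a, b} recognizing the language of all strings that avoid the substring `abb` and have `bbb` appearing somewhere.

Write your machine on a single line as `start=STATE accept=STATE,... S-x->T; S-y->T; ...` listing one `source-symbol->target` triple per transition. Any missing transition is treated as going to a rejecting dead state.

start=s0; accept=s4,s5,s6; s0-a->s1; s0-b->s2; s1-a->s1; s1-b->s1; s2-a->s1; s2-b->s3; s3-a->s1; s3-b->s4; s4-a->s5; s4-b->s4; s5-a->s5; s5-b->s6; s6-a->s5; s6-b->s1

Run two small machines in parallel and take their product. One (4 states) tracks partial matches of the forbidden pattern `abb`; the other (4 states) tracks whether and how much of `bbb` has been seen. Each combined state is a pair, one component from each; accept when both components accept. After merging equivalent states the machine shrinks.
With 7 states:
        a   b  
>  s0   s1  s2 
   s1   s1  s1 
   s2   s1  s3 
   s3   s1  s4 
 * s4   s5  s4 
 * s5   s5  s6 
 * s6   s5  s1 
(> = start, * = accepting)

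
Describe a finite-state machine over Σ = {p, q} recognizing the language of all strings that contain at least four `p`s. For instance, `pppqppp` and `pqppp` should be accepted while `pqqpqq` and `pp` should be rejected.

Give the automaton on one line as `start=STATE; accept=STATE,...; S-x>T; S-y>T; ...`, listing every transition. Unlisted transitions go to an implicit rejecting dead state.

start=A; accept=E,F; A-p>B; A-q>A; B-p>C; B-q>B; C-p>D; C-q>C; D-p>E; D-q>D; E-p>F; E-q>E; F-p>F; F-q>F

Only the number of `p`s matters, and only up to 5. Make a chain A → B → C → D → E → F advanced by each `p` (with F absorbing); every other symbol self-loops. The accepting set is {E, F}.
With 6 states:
       p  q 
>  A   B  A 
   B   C  B 
   C   D  C 
   D   E  D 
 * E   F  E 
 * F   F  F 
(> = start, * = accepting)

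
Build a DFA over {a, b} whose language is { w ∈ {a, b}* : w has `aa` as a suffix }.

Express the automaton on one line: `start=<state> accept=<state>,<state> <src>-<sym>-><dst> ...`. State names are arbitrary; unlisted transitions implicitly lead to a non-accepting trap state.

start=q0 accept=q2 q0-a->q1 q0-b->q0 q1-a->q2 q1-b->q0 q2-a->q2 q2-b->q0

Remember how much of `aa` the current input suffix matches. State q0 means no match yet; q1 means the last symbol is `a`; q2 means the last 2 symbols are `aa`. Only q2 accepts. On a mismatch, fall back to the longest proper suffix that is still a prefix of `aa`.
With 3 states:
        a   b  
>  q0   q1  q0 
   q1   q2  q0 
 * q2   q2  q0 
(> = start, * = accepting)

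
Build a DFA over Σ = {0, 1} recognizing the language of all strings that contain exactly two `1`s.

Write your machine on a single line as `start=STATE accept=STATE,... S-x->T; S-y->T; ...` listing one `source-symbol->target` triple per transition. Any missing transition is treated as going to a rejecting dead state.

Count `1`s, saturating at 3: states S0 through S2 mean 0 through 2 `1`s seen; S3 means more than 2. Each `1` increments (capped at S3); other symbols loop. Accept from {S2}.
A 4-state machine:
        0   1  
>  S0   S0  S1 
   S1   S1  S2 
 * S2   S2  S3 
   S3   S3  S3 
(> = start, * = accepting)

start=S0; accept=S2; S0-0->S0; S0-1->S1; S1-0->S1; S1-1->S2; S2-0->S2; S2-1->S3; S3-0->S3; S3-1->S3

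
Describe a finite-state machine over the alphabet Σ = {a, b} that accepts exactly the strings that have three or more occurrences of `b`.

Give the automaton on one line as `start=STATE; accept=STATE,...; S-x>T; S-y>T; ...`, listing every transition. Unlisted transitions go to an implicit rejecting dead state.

start=q0; accept=q3,q4; q0-a>q0; q0-b>q1; q1-a>q1; q1-b>q2; q2-a>q2; q2-b>q3; q3-a>q3; q3-b>q4; q4-a>q4; q4-b>q4

Only the number of `b`s matters, and only up to 4. Make a chain q0 → q1 → q2 → q3 → q4 advanced by each `b` (with q4 absorbing); every other symbol self-loops. The accepting set is {q3, q4}.
        a   b  
>  q0   q0  q1 
   q1   q1  q2 
   q2   q2  q3 
 * q3   q3  q4 
 * q4   q4  q4 
(> = start, * = accepting)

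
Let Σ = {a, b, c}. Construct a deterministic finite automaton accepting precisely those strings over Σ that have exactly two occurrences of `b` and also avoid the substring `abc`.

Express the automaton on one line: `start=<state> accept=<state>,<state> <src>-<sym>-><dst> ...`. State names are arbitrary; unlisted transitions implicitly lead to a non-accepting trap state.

start=q0 accept=q5,q7 q0-a->q1 q0-b->q2 q0-c->q0 q1-a->q1 q1-b->q3 q1-c->q0 q2-a->q4 q2-b->q5 q2-c->q2 q3-a->q4 q3-b->q5 q3-c->q6 q4-a->q4 q4-b->q7 q4-c->q2 q5-a->q5 q5-b->q6 q5-c->q5 q6-a->q6 q6-b->q6 q6-c->q6 q7-a->q5 q7-b->q6 q7-c->q6

Handle the two conditions separately and then intersect. One (4 states) tracks the count of `b`s, saturating at 3; the other (4 states) tracks partial matches of the forbidden pattern `abc`. Each combined state is a pair, one component from each; accept when both components accept. Minimizing collapses redundant product states.
An 8-state machine:
        a   b   c  
>  q0   q1  q2  q0 
   q1   q1  q3  q0 
   q2   q4  q5  q2 
   q3   q4  q5  q6 
   q4   q4  q7  q2 
 * q5   q5  q6  q5 
   q6   q6  q6  q6 
 * q7   q5  q6  q6 
(> = start, * = accepting)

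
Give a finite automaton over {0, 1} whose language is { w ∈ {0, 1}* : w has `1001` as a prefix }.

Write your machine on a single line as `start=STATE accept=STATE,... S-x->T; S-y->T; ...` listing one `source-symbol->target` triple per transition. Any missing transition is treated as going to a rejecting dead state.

Check the first 4 symbols one by one: q0 through q3 record how many have matched `1001` so far; any wrong symbol goes to the dead state q5. After all 4 match we enter the accepting sink q4.
        0   1  
>  q0   q5  q1 
   q1   q2  q5 
   q2   q3  q5 
   q3   q5  q4 
 * q4   q4  q4 
   q5   q5  q5 
(> = start, * = accepting)

start=q0; accept=q4; q0-0->q5; q0-1->q1; q1-0->q2; q1-1->q5; q2-0->q3; q2-1->q5; q3-0->q5; q3-1->q4; q4-0->q4; q4-1->q4; q5-0->q5; q5-1->q5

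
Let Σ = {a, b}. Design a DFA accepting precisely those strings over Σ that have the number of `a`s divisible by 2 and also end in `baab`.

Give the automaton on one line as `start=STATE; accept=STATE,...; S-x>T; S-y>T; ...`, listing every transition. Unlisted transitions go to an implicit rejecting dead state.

start=S0; accept=S5; S0-a>S1; S0-b>S2; S1-a>S0; S1-b>S1; S2-a>S3; S2-b>S2; S3-a>S4; S3-b>S1; S4-a>S1; S4-b>S5; S5-a>S3; S5-b>S2

Handle the two conditions separately and then intersect. One (2 states) tracks the count of `a`s modulo 2; the other (5 states) tracks how much of the suffix `baab` has currently been matched. Each combined state is a pair, one component from each; accept when both components accept. Equivalent product states are then merged.
With 6 states:
        a   b  
>  S0   S1  S2 
   S1   S0  S1 
   S2   S3  S2 
   S3   S4  S1 
   S4   S1  S5 
 * S5   S3  S2 
(> = start, * = accepting)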